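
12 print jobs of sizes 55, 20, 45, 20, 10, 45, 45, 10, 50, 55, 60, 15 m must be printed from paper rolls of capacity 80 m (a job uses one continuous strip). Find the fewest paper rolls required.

7

Total = 60 + 55 + 55 + 50 + 45 + 45 + 45 + 20 + 20 + 15 + 10 + 10 = 430 m.
Lower bound: ⌈430/80⌉ = 6 paper rolls.
Also, 7 print jobs each exceed 40 m, and no two of those can share a roll, so at least 7 paper rolls are needed.
A packing using 7 paper rolls:
  roll 1: 60 + 20 = 80
  roll 2: 55 + 20 = 75
  roll 3: 55 + 15 + 10 = 80
  roll 4: 50 + 10 = 60
  roll 5: 45 = 45
  roll 6: 45 = 45
  roll 7: 45 = 45
This matches the lower bound, so 7 is optimal.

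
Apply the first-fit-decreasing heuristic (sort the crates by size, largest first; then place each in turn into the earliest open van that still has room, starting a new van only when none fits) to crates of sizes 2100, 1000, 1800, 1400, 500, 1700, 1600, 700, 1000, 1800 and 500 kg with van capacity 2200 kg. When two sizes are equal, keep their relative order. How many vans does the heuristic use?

Sorted descending: 2100, 1800, 1800, 1700, 1600, 1400, 1000, 1000, 700, 500, 500.
  2100 → van 1 (new)  [load 2100/2200]
  1800 → van 2 (new)  [load 1800/2200]
  1800 → van 3 (new)  [load 1800/2200]
  1700 → van 4 (new)  [load 1700/2200]
  1600 → van 5 (new)  [load 1600/2200]
  1400 → van 6 (new)  [load 1400/2200]
  1000 → van 7 (new)  [load 1000/2200]
  1000 → van 7  [load 2000/2200]
  700 → van 6  [load 2100/2200]
  500 → van 4  [load 2200/2200]
  500 → van 5  [load 2100/2200]
7 vans opened.

7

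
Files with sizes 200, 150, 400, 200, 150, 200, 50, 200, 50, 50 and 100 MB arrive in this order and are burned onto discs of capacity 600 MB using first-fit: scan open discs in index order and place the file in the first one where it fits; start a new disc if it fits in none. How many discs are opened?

3

  200 → disc 1 (new)  [load 200/600]
  150 → disc 1  [load 350/600]
  400 → disc 2 (new)  [load 400/600]
  200 → disc 1  [load 550/600]
  150 → disc 2  [load 550/600]
  200 → disc 3 (new)  [load 200/600]
  50 → disc 1  [load 600/600]
  200 → disc 3  [load 400/600]
  50 → disc 2  [load 600/600]
  50 → disc 3  [load 450/600]
  100 → disc 3  [load 550/600]
3 discs opened.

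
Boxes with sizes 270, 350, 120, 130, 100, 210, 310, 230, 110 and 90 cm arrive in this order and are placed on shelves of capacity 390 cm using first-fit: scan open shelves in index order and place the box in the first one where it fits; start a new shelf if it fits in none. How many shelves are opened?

6

  270 → shelf 1 (new)  [load 270/390]
  350 → shelf 2 (new)  [load 350/390]
  120 → shelf 1  [load 390/390]
  130 → shelf 3 (new)  [load 130/390]
  100 → shelf 3  [load 230/390]
  210 → shelf 4 (new)  [load 210/390]
  310 → shelf 5 (new)  [load 310/390]
  230 → shelf 6 (new)  [load 230/390]
  110 → shelf 3  [load 340/390]
  90 → shelf 4  [load 300/390]
6 shelves opened.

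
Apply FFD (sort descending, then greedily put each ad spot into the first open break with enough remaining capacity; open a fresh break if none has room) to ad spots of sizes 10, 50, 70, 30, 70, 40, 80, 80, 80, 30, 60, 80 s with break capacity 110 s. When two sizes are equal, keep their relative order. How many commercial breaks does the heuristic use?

7

Sorted descending: 80, 80, 80, 80, 70, 70, 60, 50, 40, 30, 30, 10.
  80 → break 1 (new)  [load 80/110]
  80 → break 2 (new)  [load 80/110]
  80 → break 3 (new)  [load 80/110]
  80 → break 4 (new)  [load 80/110]
  70 → break 5 (new)  [load 70/110]
  70 → break 6 (new)  [load 70/110]
  60 → break 7 (new)  [load 60/110]
  50 → break 7  [load 110/110]
  40 → break 5  [load 110/110]
  30 → break 1  [load 110/110]
  30 → break 2  [load 110/110]
  10 → break 3  [load 90/110]
7 commercial breaks opened.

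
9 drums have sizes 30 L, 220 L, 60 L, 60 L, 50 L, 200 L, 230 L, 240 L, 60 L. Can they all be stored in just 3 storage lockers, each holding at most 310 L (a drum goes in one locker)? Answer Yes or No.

No

Total = 1150 L; ⌈1150/310⌉ = 4.
At least 4 storage lockers are required, but only 3 are allowed.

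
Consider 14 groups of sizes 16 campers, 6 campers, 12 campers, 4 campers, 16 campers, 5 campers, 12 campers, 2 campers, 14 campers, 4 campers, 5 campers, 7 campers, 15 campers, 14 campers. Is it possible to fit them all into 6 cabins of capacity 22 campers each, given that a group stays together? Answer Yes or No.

Total = 132 campers; ⌈132/22⌉ = 6.
7 groups each exceed half the capacity and cannot share a cabin, forcing at least 7 cabins.
At least 7 cabins are required, but only 6 are allowed.

No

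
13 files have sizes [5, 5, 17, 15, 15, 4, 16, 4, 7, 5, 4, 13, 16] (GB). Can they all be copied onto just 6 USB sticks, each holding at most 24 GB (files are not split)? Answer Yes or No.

Yes

A valid assignment using 6 USB sticks:
  USB stick 1: 17 + 7 = 24
  USB stick 2: 16 + 5 = 21
  USB stick 3: 16 + 5 = 21
  USB stick 4: 15 + 5 + 4 = 24
  USB stick 5: 15 + 4 + 4 = 23
  USB stick 6: 13 = 13
Every load is within 24 GB, so 6 USB sticks suffice.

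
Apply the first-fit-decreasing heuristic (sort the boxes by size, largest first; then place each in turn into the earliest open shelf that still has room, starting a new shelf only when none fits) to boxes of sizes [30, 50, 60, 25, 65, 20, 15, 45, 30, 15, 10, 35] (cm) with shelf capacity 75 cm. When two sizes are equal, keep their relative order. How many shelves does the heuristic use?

6

Sorted descending: 65, 60, 50, 45, 35, 30, 30, 25, 20, 15, 15, 10.
  65 → shelf 1 (new)  [load 65/75]
  60 → shelf 2 (new)  [load 60/75]
  50 → shelf 3 (new)  [load 50/75]
  45 → shelf 4 (new)  [load 45/75]
  35 → shelf 5 (new)  [load 35/75]
  30 → shelf 4  [load 75/75]
  30 → shelf 5  [load 65/75]
  25 → shelf 3  [load 75/75]
  20 → shelf 6 (new)  [load 20/75]
  15 → shelf 2  [load 75/75]
  15 → shelf 6  [load 35/75]
  10 → shelf 1  [load 75/75]
6 shelves opened.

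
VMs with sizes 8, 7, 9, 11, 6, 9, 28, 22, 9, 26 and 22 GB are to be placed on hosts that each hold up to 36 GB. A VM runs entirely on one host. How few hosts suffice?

Total = 28 + 26 + 22 + 22 + 11 + 9 + 9 + 9 + 8 + 7 + 6 = 157 GB.
Lower bound: ⌈157/36⌉ = 5 hosts.
A packing using 5 hosts:
  host 1: 28 + 8 = 36
  host 2: 26 + 9 = 35
  host 3: 22 + 11 = 33
  host 4: 22 + 9 = 31
  host 5: 9 + 7 + 6 = 22
This matches the lower bound, so 5 is optimal.

5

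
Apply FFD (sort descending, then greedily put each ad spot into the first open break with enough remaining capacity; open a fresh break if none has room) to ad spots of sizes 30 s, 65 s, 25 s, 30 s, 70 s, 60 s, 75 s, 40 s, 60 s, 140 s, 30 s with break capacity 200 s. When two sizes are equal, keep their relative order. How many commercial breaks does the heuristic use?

4

Sorted descending: 140, 75, 70, 65, 60, 60, 40, 30, 30, 30, 25.
  140 → break 1 (new)  [load 140/200]
  75 → break 2 (new)  [load 75/200]
  70 → break 2  [load 145/200]
  65 → break 3 (new)  [load 65/200]
  60 → break 1  [load 200/200]
  60 → break 3  [load 125/200]
  40 → break 2  [load 185/200]
  30 → break 3  [load 155/200]
  30 → break 3  [load 185/200]
  30 → break 4 (new)  [load 30/200]
  25 → break 4  [load 55/200]
4 commercial breaks opened.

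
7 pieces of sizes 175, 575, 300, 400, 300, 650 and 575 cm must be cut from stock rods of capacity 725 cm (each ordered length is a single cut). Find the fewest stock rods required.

Total = 650 + 575 + 575 + 400 + 300 + 300 + 175 = 2975 cm.
Lower bound: ⌈2975/725⌉ = 5 stock rods.
A packing using 5 stock rods:
  stock rod 1: 650 = 650
  stock rod 2: 575 = 575
  stock rod 3: 575 = 575
  stock rod 4: 400 + 300 = 700
  stock rod 5: 300 + 175 = 475
This matches the lower bound, so 5 is optimal.

5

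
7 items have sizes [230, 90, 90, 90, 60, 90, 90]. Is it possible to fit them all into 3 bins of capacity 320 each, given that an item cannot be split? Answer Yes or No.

A valid assignment using 3 bins:
  bin 1: 230 + 90 = 320
  bin 2: 90 + 90 + 90 = 270
  bin 3: 90 + 60 = 150
Every load is within 320, so 3 bins suffice.

Yes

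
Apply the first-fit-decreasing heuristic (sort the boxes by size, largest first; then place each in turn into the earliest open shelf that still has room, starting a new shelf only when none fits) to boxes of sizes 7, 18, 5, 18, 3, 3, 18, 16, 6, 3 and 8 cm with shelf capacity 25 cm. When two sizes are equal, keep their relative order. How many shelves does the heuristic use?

Sorted descending: 18, 18, 18, 16, 8, 7, 6, 5, 3, 3, 3.
  18 → shelf 1 (new)  [load 18/25]
  18 → shelf 2 (new)  [load 18/25]
  18 → shelf 3 (new)  [load 18/25]
  16 → shelf 4 (new)  [load 16/25]
  8 → shelf 4  [load 24/25]
  7 → shelf 1  [load 25/25]
  6 → shelf 2  [load 24/25]
  5 → shelf 3  [load 23/25]
  3 → shelf 5 (new)  [load 3/25]
  3 → shelf 5  [load 6/25]
  3 → shelf 5  [load 9/25]
5 shelves opened.

5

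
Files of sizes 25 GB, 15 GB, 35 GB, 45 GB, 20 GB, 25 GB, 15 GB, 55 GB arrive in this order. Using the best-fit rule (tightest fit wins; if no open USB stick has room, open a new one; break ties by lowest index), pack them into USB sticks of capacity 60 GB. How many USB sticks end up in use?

  25 → USB stick 1 (new)  [load 25/60]
  15 → USB stick 1  [load 40/60]
  35 → USB stick 2 (new)  [load 35/60]
  45 → USB stick 3 (new)  [load 45/60]
  20 → USB stick 1  [load 60/60]
  25 → USB stick 2  [load 60/60]
  15 → USB stick 3  [load 60/60]
  55 → USB stick 4 (new)  [load 55/60]
4 USB sticks opened.

4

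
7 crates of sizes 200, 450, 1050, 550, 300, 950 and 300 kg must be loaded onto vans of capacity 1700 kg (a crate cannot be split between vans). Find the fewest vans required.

Total = 1050 + 950 + 550 + 450 + 300 + 300 + 200 = 3800 kg.
Lower bound: ⌈3800/1700⌉ = 3 vans.
A packing using 3 vans:
  van 1: 1050 + 550 = 1600
  van 2: 950 + 450 + 300 = 1700
  van 3: 300 + 200 = 500
This matches the lower bound, so 3 is optimal.

3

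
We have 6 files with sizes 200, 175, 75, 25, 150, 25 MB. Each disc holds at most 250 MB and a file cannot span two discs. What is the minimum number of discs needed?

3

Total = 200 + 175 + 150 + 75 + 25 + 25 = 650 MB.
Lower bound: ⌈650/250⌉ = 3 discs.
A packing using 3 discs:
  disc 1: 200 + 25 + 25 = 250
  disc 2: 175 + 75 = 250
  disc 3: 150 = 150
This matches the lower bound, so 3 is optimal.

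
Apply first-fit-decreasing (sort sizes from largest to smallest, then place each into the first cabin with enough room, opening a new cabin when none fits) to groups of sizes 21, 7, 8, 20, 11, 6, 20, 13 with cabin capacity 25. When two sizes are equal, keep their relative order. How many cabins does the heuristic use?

Sorted descending: 21, 20, 20, 13, 11, 8, 7, 6.
  21 → cabin 1 (new)  [load 21/25]
  20 → cabin 2 (new)  [load 20/25]
  20 → cabin 3 (new)  [load 20/25]
  13 → cabin 4 (new)  [load 13/25]
  11 → cabin 4  [load 24/25]
  8 → cabin 5 (new)  [load 8/25]
  7 → cabin 5  [load 15/25]
  6 → cabin 5  [load 21/25]
5 cabins opened.

5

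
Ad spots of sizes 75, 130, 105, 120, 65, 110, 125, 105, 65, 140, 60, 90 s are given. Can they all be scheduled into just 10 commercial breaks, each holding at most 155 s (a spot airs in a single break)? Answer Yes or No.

Yes

A valid assignment using 10 commercial breaks:
  break 1: 140 = 140
  break 2: 130 = 130
  break 3: 125 = 125
  break 4: 120 = 120
  break 5: 110 = 110
  break 6: 105 = 105
  break 7: 105 = 105
  break 8: 90 + 65 = 155
  break 9: 75 + 65 = 140
  break 10: 60 = 60
Every load is within 155 s, so 10 commercial breaks suffice.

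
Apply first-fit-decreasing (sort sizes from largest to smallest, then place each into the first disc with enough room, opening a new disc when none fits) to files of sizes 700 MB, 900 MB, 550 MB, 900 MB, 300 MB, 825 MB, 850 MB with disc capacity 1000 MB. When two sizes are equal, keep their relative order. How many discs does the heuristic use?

6

Sorted descending: 900, 900, 850, 825, 700, 550, 300.
  900 → disc 1 (new)  [load 900/1000]
  900 → disc 2 (new)  [load 900/1000]
  850 → disc 3 (new)  [load 850/1000]
  825 → disc 4 (new)  [load 825/1000]
  700 → disc 5 (new)  [load 700/1000]
  550 → disc 6 (new)  [load 550/1000]
  300 → disc 5  [load 1000/1000]
6 discs opened.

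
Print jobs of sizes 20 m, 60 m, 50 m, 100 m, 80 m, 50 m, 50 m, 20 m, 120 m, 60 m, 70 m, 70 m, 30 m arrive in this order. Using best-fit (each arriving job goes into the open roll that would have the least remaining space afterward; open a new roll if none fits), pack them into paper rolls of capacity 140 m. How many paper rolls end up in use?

6

  20 → roll 1 (new)  [load 20/140]
  60 → roll 1  [load 80/140]
  50 → roll 1  [load 130/140]
  100 → roll 2 (new)  [load 100/140]
  80 → roll 3 (new)  [load 80/140]
  50 → roll 3  [load 130/140]
  50 → roll 4 (new)  [load 50/140]
  20 → roll 2  [load 120/140]
  120 → roll 5 (new)  [load 120/140]
  60 → roll 4  [load 110/140]
  70 → roll 6 (new)  [load 70/140]
  70 → roll 6  [load 140/140]
  30 → roll 4  [load 140/140]
6 paper rolls opened.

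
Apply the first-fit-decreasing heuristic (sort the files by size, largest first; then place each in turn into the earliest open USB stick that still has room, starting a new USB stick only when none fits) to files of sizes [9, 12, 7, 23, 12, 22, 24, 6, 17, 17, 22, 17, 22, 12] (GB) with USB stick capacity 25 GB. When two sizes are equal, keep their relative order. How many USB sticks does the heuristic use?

10

Sorted descending: 24, 23, 22, 22, 22, 17, 17, 17, 12, 12, 12, 9, 7, 6.
  24 → USB stick 1 (new)  [load 24/25]
  23 → USB stick 2 (new)  [load 23/25]
  22 → USB stick 3 (new)  [load 22/25]
  22 → USB stick 4 (new)  [load 22/25]
  22 → USB stick 5 (new)  [load 22/25]
  17 → USB stick 6 (new)  [load 17/25]
  17 → USB stick 7 (new)  [load 17/25]
  17 → USB stick 8 (new)  [load 17/25]
  12 → USB stick 9 (new)  [load 12/25]
  12 → USB stick 9  [load 24/25]
  12 → USB stick 10 (new)  [load 12/25]
  9 → USB stick 10  [load 21/25]
  7 → USB stick 6  [load 24/25]
  6 → USB stick 7  [load 23/25]
10 USB sticks opened.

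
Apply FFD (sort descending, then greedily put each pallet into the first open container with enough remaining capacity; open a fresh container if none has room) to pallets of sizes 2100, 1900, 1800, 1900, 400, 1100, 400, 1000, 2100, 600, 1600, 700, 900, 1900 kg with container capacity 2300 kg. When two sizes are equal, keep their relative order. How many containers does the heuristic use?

Sorted descending: 2100, 2100, 1900, 1900, 1900, 1800, 1600, 1100, 1000, 900, 700, 600, 400, 400.
  2100 → container 1 (new)  [load 2100/2300]
  2100 → container 2 (new)  [load 2100/2300]
  1900 → container 3 (new)  [load 1900/2300]
  1900 → container 4 (new)  [load 1900/2300]
  1900 → container 5 (new)  [load 1900/2300]
  1800 → container 6 (new)  [load 1800/2300]
  1600 → container 7 (new)  [load 1600/2300]
  1100 → container 8 (new)  [load 1100/2300]
  1000 → container 8  [load 2100/2300]
  900 → container 9 (new)  [load 900/2300]
  700 → container 7  [load 2300/2300]
  600 → container 9  [load 1500/2300]
  400 → container 3  [load 2300/2300]
  400 → container 4  [load 2300/2300]
9 containers opened.

9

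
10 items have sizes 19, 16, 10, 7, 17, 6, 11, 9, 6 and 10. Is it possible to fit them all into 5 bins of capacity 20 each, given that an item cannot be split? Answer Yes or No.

Total = 111; ⌈111/20⌉ = 6.
At least 6 bins are required, but only 5 are allowed.

No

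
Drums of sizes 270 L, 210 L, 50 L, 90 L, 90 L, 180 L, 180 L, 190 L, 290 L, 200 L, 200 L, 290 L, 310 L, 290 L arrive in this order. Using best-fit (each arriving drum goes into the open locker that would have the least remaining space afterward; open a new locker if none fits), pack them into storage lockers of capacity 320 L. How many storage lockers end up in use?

  270 → locker 1 (new)  [load 270/320]
  210 → locker 2 (new)  [load 210/320]
  50 → locker 1  [load 320/320]
  90 → locker 2  [load 300/320]
  90 → locker 3 (new)  [load 90/320]
  180 → locker 3  [load 270/320]
  180 → locker 4 (new)  [load 180/320]
  190 → locker 5 (new)  [load 190/320]
  290 → locker 6 (new)  [load 290/320]
  200 → locker 7 (new)  [load 200/320]
  200 → locker 8 (new)  [load 200/320]
  290 → locker 9 (new)  [load 290/320]
  310 → locker 10 (new)  [load 310/320]
  290 → locker 11 (new)  [load 290/320]
11 storage lockers opened.

11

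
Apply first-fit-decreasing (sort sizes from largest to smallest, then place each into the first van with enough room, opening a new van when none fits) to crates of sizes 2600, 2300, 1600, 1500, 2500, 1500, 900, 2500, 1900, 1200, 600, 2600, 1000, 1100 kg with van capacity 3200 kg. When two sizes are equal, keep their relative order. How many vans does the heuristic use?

9

Sorted descending: 2600, 2600, 2500, 2500, 2300, 1900, 1600, 1500, 1500, 1200, 1100, 1000, 900, 600.
  2600 → van 1 (new)  [load 2600/3200]
  2600 → van 2 (new)  [load 2600/3200]
  2500 → van 3 (new)  [load 2500/3200]
  2500 → van 4 (new)  [load 2500/3200]
  2300 → van 5 (new)  [load 2300/3200]
  1900 → van 6 (new)  [load 1900/3200]
  1600 → van 7 (new)  [load 1600/3200]
  1500 → van 7  [load 3100/3200]
  1500 → van 8 (new)  [load 1500/3200]
  1200 → van 6  [load 3100/3200]
  1100 → van 8  [load 2600/3200]
  1000 → van 9 (new)  [load 1000/3200]
  900 → van 5  [load 3200/3200]
  600 → van 1  [load 3200/3200]
9 vans opened.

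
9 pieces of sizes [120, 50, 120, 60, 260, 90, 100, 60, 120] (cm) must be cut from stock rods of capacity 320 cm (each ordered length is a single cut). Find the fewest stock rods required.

4

Total = 260 + 120 + 120 + 120 + 100 + 90 + 60 + 60 + 50 = 980 cm.
Lower bound: ⌈980/320⌉ = 4 stock rods.
A packing using 4 stock rods:
  stock rod 1: 260 + 60 = 320
  stock rod 2: 120 + 120 + 60 = 300
  stock rod 3: 120 + 100 + 90 = 310
  stock rod 4: 50 = 50
This matches the lower bound, so 4 is optimal.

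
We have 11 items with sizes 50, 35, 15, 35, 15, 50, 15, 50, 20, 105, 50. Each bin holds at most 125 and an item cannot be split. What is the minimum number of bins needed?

Total = 105 + 50 + 50 + 50 + 50 + 35 + 35 + 20 + 15 + 15 + 15 = 440.
Lower bound: ⌈440/125⌉ = 4 bins.
A packing using 4 bins:
  bin 1: 105 + 20 = 125
  bin 2: 50 + 50 + 15 = 115
  bin 3: 50 + 50 + 15 = 115
  bin 4: 35 + 35 + 15 = 85
This matches the lower bound, so 4 is optimal.

4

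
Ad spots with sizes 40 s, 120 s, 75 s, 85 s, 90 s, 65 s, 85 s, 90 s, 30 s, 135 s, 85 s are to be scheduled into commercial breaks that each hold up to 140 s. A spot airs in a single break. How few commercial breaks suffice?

8

Total = 135 + 120 + 90 + 90 + 85 + 85 + 85 + 75 + 65 + 40 + 30 = 900 s.
Lower bound: ⌈900/140⌉ = 7 commercial breaks.
Also, 8 ad spots each exceed 70 s, and no two of those can share a break, so at least 8 commercial breaks are needed.
A packing using 8 commercial breaks:
  break 1: 135 = 135
  break 2: 120 = 120
  break 3: 90 + 40 = 130
  break 4: 90 + 30 = 120
  break 5: 85 = 85
  break 6: 85 = 85
  break 7: 85 = 85
  break 8: 75 + 65 = 140
This matches the lower bound, so 8 is optimal.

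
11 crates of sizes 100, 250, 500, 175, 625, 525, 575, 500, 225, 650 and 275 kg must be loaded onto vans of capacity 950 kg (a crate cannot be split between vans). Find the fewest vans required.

6

Total = 650 + 625 + 575 + 525 + 500 + 500 + 275 + 250 + 225 + 175 + 100 = 4400 kg.
Lower bound: ⌈4400/950⌉ = 5 vans.
Also, 6 crates each exceed 475 kg, and no two of those can share a van, so at least 6 vans are needed.
A packing using 6 vans:
  van 1: 650 + 275 = 925
  van 2: 625 + 250 = 875
  van 3: 575 + 225 + 100 = 900
  van 4: 525 + 175 = 700
  van 5: 500 = 500
  van 6: 500 = 500
This matches the lower bound, so 6 is optimal.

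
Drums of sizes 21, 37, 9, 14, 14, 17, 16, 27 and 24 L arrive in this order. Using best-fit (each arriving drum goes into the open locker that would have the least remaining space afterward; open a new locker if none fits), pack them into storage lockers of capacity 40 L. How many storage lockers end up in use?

  21 → locker 1 (new)  [load 21/40]
  37 → locker 2 (new)  [load 37/40]
  9 → locker 1  [load 30/40]
  14 → locker 3 (new)  [load 14/40]
  14 → locker 3  [load 28/40]
  17 → locker 4 (new)  [load 17/40]
  16 → locker 4  [load 33/40]
  27 → locker 5 (new)  [load 27/40]
  24 → locker 6 (new)  [load 24/40]
6 storage lockers opened.

6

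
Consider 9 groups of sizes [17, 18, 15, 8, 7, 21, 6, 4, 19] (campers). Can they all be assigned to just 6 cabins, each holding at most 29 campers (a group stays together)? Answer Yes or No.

Yes

A valid assignment using 5 cabins:
  cabin 1: 21 + 8 = 29
  cabin 2: 19 + 7 = 26
  cabin 3: 18 + 6 + 4 = 28
  cabin 4: 17 = 17
  cabin 5: 15 = 15
That uses only 5 ≤ 6, so 6 cabins are enough.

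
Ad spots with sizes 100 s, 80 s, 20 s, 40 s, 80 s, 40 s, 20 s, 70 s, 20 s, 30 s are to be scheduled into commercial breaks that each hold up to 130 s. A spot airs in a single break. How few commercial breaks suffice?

Total = 100 + 80 + 80 + 70 + 40 + 40 + 30 + 20 + 20 + 20 = 500 s.
Lower bound: ⌈500/130⌉ = 4 commercial breaks.
A packing using 4 commercial breaks:
  break 1: 100 + 30 = 130
  break 2: 80 + 40 = 120
  break 3: 80 + 40 = 120
  break 4: 70 + 20 + 20 + 20 = 130
This matches the lower bound, so 4 is optimal.

4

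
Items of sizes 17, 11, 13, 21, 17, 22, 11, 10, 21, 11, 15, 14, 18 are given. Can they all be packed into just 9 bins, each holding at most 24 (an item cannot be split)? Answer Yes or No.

No

Total = 201; ⌈201/24⌉ = 9.
The bound of 9 does not rule out 9, but exhaustive search shows no assignment into 9 bins of capacity 24 exists — the minimum is 10.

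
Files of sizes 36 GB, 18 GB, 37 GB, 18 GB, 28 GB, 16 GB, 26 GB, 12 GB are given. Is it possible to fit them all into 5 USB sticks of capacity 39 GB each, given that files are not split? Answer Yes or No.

Total = 191 GB; ⌈191/39⌉ = 5.
The bound of 5 does not rule out 5, but exhaustive search shows no assignment into 5 USB sticks of capacity 39 GB exists — the minimum is 6.

No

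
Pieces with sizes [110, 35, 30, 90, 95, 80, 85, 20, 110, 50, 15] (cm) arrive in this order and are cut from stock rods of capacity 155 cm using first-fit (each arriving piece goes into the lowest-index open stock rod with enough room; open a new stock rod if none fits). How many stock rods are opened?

  110 → stock rod 1 (new)  [load 110/155]
  35 → stock rod 1  [load 145/155]
  30 → stock rod 2 (new)  [load 30/155]
  90 → stock rod 2  [load 120/155]
  95 → stock rod 3 (new)  [load 95/155]
  80 → stock rod 4 (new)  [load 80/155]
  85 → stock rod 5 (new)  [load 85/155]
  20 → stock rod 2  [load 140/155]
  110 → stock rod 6 (new)  [load 110/155]
  50 → stock rod 3  [load 145/155]
  15 → stock rod 2  [load 155/155]
6 stock rods opened.

6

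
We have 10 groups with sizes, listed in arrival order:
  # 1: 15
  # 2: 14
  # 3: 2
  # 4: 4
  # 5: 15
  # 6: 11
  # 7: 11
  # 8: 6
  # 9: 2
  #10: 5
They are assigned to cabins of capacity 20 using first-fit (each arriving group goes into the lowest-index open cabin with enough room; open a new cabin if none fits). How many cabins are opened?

5

  15 → cabin 1 (new)  [load 15/20]
  14 → cabin 2 (new)  [load 14/20]
  2 → cabin 1  [load 17/20]
  4 → cabin 2  [load 18/20]
  15 → cabin 3 (new)  [load 15/20]
  11 → cabin 4 (new)  [load 11/20]
  11 → cabin 5 (new)  [load 11/20]
  6 → cabin 4  [load 17/20]
  2 → cabin 1  [load 19/20]
  5 → cabin 3  [load 20/20]
5 cabins opened.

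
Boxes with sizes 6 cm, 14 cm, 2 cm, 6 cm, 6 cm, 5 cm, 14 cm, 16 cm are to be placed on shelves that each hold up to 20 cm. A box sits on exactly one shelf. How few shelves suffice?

Total = 16 + 14 + 14 + 6 + 6 + 6 + 5 + 2 = 69 cm.
Lower bound: ⌈69/20⌉ = 4 shelves.
A packing using 4 shelves:
  shelf 1: 16 + 2 = 18
  shelf 2: 14 + 6 = 20
  shelf 3: 14 + 6 = 20
  shelf 4: 6 + 5 = 11
This matches the lower bound, so 4 is optimal.

4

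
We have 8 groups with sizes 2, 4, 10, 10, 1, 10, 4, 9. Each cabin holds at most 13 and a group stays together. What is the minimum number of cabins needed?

5

Total = 10 + 10 + 10 + 9 + 4 + 4 + 2 + 1 = 50.
Lower bound: ⌈50/13⌉ = 4 cabins.
A packing using 5 cabins:
  cabin 1: 10 + 2 + 1 = 13
  cabin 2: 10 = 10
  cabin 3: 10 = 10
  cabin 4: 9 + 4 = 13
  cabin 5: 4 = 4
No arrangement into 4 cabins stays within capacity, so 5 is optimal.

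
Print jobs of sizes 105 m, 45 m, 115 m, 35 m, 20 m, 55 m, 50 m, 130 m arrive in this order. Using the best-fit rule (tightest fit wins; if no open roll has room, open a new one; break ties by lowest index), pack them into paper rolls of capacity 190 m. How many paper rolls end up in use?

  105 → roll 1 (new)  [load 105/190]
  45 → roll 1  [load 150/190]
  115 → roll 2 (new)  [load 115/190]
  35 → roll 1  [load 185/190]
  20 → roll 2  [load 135/190]
  55 → roll 2  [load 190/190]
  50 → roll 3 (new)  [load 50/190]
  130 → roll 3  [load 180/190]
3 paper rolls opened.

3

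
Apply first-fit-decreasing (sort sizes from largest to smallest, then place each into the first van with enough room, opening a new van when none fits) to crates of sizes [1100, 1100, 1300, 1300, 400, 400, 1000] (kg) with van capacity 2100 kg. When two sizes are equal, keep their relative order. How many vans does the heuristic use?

4

Sorted descending: 1300, 1300, 1100, 1100, 1000, 400, 400.
  1300 → van 1 (new)  [load 1300/2100]
  1300 → van 2 (new)  [load 1300/2100]
  1100 → van 3 (new)  [load 1100/2100]
  1100 → van 4 (new)  [load 1100/2100]
  1000 → van 3  [load 2100/2100]
  400 → van 1  [load 1700/2100]
  400 → van 1  [load 2100/2100]
4 vans opened.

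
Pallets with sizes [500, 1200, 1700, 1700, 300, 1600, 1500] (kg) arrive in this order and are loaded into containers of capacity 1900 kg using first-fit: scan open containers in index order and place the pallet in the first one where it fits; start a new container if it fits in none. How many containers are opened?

5

  500 → container 1 (new)  [load 500/1900]
  1200 → container 1  [load 1700/1900]
  1700 → container 2 (new)  [load 1700/1900]
  1700 → container 3 (new)  [load 1700/1900]
  300 → container 4 (new)  [load 300/1900]
  1600 → container 4  [load 1900/1900]
  1500 → container 5 (new)  [load 1500/1900]
5 containers opened.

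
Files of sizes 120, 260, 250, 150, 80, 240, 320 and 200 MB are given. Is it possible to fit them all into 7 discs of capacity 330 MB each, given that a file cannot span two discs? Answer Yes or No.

Yes

A valid assignment using 6 discs:
  disc 1: 320 = 320
  disc 2: 260 = 260
  disc 3: 250 + 80 = 330
  disc 4: 240 = 240
  disc 5: 200 + 120 = 320
  disc 6: 150 = 150
That uses only 6 ≤ 7, so 7 discs are enough.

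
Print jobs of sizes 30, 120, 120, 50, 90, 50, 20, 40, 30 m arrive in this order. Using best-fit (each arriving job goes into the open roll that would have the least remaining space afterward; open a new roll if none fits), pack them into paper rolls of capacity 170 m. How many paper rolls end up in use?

4

  30 → roll 1 (new)  [load 30/170]
  120 → roll 1  [load 150/170]
  120 → roll 2 (new)  [load 120/170]
  50 → roll 2  [load 170/170]
  90 → roll 3 (new)  [load 90/170]
  50 → roll 3  [load 140/170]
  20 → roll 1  [load 170/170]
  40 → roll 4 (new)  [load 40/170]
  30 → roll 3  [load 170/170]
4 paper rolls opened.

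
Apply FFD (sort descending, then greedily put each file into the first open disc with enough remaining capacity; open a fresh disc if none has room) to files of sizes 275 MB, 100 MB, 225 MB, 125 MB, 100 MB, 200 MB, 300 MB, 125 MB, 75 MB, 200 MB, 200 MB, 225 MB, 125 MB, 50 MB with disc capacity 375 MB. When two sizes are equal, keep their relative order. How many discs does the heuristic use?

Sorted descending: 300, 275, 225, 225, 200, 200, 200, 125, 125, 125, 100, 100, 75, 50.
  300 → disc 1 (new)  [load 300/375]
  275 → disc 2 (new)  [load 275/375]
  225 → disc 3 (new)  [load 225/375]
  225 → disc 4 (new)  [load 225/375]
  200 → disc 5 (new)  [load 200/375]
  200 → disc 6 (new)  [load 200/375]
  200 → disc 7 (new)  [load 200/375]
  125 → disc 3  [load 350/375]
  125 → disc 4  [load 350/375]
  125 → disc 5  [load 325/375]
  100 → disc 2  [load 375/375]
  100 → disc 6  [load 300/375]
  75 → disc 1  [load 375/375]
  50 → disc 5  [load 375/375]
7 discs opened.

7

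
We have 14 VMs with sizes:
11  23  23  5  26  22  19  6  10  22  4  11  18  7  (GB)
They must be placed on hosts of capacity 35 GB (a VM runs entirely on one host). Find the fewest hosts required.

Total = 26 + 23 + 23 + 22 + 22 + 19 + 18 + 11 + 11 + 10 + 7 + 6 + 5 + 4 = 207 GB.
Lower bound: ⌈207/35⌉ = 6 hosts.
Also, 7 VMs each exceed 35/2 GB, and no two of those can share a host, so at least 7 hosts are needed.
A packing using 7 hosts:
  host 1: 26 + 7 = 33
  host 2: 23 + 11 = 34
  host 3: 23 + 11 = 34
  host 4: 22 + 10 = 32
  host 5: 22 + 6 + 5 = 33
  host 6: 19 + 4 = 23
  host 7: 18 = 18
This matches the lower bound, so 7 is optimal.

7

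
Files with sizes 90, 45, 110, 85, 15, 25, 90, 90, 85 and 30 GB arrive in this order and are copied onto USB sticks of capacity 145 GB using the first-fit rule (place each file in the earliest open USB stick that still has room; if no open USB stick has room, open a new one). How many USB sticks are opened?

6

  90 → USB stick 1 (new)  [load 90/145]
  45 → USB stick 1  [load 135/145]
  110 → USB stick 2 (new)  [load 110/145]
  85 → USB stick 3 (new)  [load 85/145]
  15 → USB stick 2  [load 125/145]
  25 → USB stick 3  [load 110/145]
  90 → USB stick 4 (new)  [load 90/145]
  90 → USB stick 5 (new)  [load 90/145]
  85 → USB stick 6 (new)  [load 85/145]
  30 → USB stick 3  [load 140/145]
6 USB sticks opened.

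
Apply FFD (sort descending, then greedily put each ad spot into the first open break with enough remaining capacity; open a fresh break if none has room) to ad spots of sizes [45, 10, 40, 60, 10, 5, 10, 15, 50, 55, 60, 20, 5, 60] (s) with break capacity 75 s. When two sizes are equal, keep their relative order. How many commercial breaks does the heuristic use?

Sorted descending: 60, 60, 60, 55, 50, 45, 40, 20, 15, 10, 10, 10, 5, 5.
  60 → break 1 (new)  [load 60/75]
  60 → break 2 (new)  [load 60/75]
  60 → break 3 (new)  [load 60/75]
  55 → break 4 (new)  [load 55/75]
  50 → break 5 (new)  [load 50/75]
  45 → break 6 (new)  [load 45/75]
  40 → break 7 (new)  [load 40/75]
  20 → break 4  [load 75/75]
  15 → break 1  [load 75/75]
  10 → break 2  [load 70/75]
  10 → break 3  [load 70/75]
  10 → break 5  [load 60/75]
  5 → break 2  [load 75/75]
  5 → break 3  [load 75/75]
7 commercial breaks opened.

7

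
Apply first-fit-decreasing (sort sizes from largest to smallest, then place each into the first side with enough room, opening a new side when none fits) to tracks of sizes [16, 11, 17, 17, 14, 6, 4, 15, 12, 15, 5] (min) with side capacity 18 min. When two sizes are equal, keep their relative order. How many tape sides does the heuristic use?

Sorted descending: 17, 17, 16, 15, 15, 14, 12, 11, 6, 5, 4.
  17 → side 1 (new)  [load 17/18]
  17 → side 2 (new)  [load 17/18]
  16 → side 3 (new)  [load 16/18]
  15 → side 4 (new)  [load 15/18]
  15 → side 5 (new)  [load 15/18]
  14 → side 6 (new)  [load 14/18]
  12 → side 7 (new)  [load 12/18]
  11 → side 8 (new)  [load 11/18]
  6 → side 7  [load 18/18]
  5 → side 8  [load 16/18]
  4 → side 6  [load 18/18]
8 tape sides opened.

8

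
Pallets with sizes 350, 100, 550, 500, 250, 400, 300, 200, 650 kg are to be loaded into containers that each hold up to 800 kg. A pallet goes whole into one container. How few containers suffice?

5

Total = 650 + 550 + 500 + 400 + 350 + 300 + 250 + 200 + 100 = 3300 kg.
Lower bound: ⌈3300/800⌉ = 5 containers.
A packing using 5 containers:
  container 1: 650 + 100 = 750
  container 2: 550 + 250 = 800
  container 3: 500 + 300 = 800
  container 4: 400 + 350 = 750
  container 5: 200 = 200
This matches the lower bound, so 5 is optimal.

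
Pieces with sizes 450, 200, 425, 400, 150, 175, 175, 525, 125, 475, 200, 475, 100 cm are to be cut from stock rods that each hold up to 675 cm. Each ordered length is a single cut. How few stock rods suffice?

Total = 525 + 475 + 475 + 450 + 425 + 400 + 200 + 200 + 175 + 175 + 150 + 125 + 100 = 3875 cm.
Lower bound: ⌈3875/675⌉ = 6 stock rods.
A packing using 6 stock rods:
  stock rod 1: 525 + 150 = 675
  stock rod 2: 475 + 200 = 675
  stock rod 3: 475 + 200 = 675
  stock rod 4: 450 + 175 = 625
  stock rod 5: 425 + 175 = 600
  stock rod 6: 400 + 125 + 100 = 625
This matches the lower bound, so 6 is optimal.

6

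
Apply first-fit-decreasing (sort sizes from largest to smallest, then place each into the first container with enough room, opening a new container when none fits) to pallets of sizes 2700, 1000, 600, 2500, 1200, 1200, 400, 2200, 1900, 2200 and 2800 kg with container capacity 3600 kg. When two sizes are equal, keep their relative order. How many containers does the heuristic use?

Sorted descending: 2800, 2700, 2500, 2200, 2200, 1900, 1200, 1200, 1000, 600, 400.
  2800 → container 1 (new)  [load 2800/3600]
  2700 → container 2 (new)  [load 2700/3600]
  2500 → container 3 (new)  [load 2500/3600]
  2200 → container 4 (new)  [load 2200/3600]
  2200 → container 5 (new)  [load 2200/3600]
  1900 → container 6 (new)  [load 1900/3600]
  1200 → container 4  [load 3400/3600]
  1200 → container 5  [load 3400/3600]
  1000 → container 3  [load 3500/3600]
  600 → container 1  [load 3400/3600]
  400 → container 2  [load 3100/3600]
6 containers opened.

6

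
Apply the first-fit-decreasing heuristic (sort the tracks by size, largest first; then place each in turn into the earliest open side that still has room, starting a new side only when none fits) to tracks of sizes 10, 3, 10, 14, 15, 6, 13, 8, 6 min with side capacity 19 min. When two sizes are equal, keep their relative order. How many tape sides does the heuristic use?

Sorted descending: 15, 14, 13, 10, 10, 8, 6, 6, 3.
  15 → side 1 (new)  [load 15/19]
  14 → side 2 (new)  [load 14/19]
  13 → side 3 (new)  [load 13/19]
  10 → side 4 (new)  [load 10/19]
  10 → side 5 (new)  [load 10/19]
  8 → side 4  [load 18/19]
  6 → side 3  [load 19/19]
  6 → side 5  [load 16/19]
  3 → side 1  [load 18/19]
5 tape sides opened.

5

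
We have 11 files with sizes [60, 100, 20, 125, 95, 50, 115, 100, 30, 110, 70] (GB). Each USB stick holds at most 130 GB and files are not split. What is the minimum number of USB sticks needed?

Total = 125 + 115 + 110 + 100 + 100 + 95 + 70 + 60 + 50 + 30 + 20 = 875 GB.
Lower bound: ⌈875/130⌉ = 7 USB sticks.
A packing using 8 USB sticks:
  USB stick 1: 125 = 125
  USB stick 2: 115 = 115
  USB stick 3: 110 + 20 = 130
  USB stick 4: 100 + 30 = 130
  USB stick 5: 100 = 100
  USB stick 6: 95 = 95
  USB stick 7: 70 + 60 = 130
  USB stick 8: 50 = 50
No arrangement into 7 USB sticks stays within capacity, so 8 is optimal.

8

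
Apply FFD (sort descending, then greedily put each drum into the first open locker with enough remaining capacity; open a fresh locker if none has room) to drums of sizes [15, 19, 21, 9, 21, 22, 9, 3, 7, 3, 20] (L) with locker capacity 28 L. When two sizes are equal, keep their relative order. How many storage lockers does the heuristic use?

6

Sorted descending: 22, 21, 21, 20, 19, 15, 9, 9, 7, 3, 3.
  22 → locker 1 (new)  [load 22/28]
  21 → locker 2 (new)  [load 21/28]
  21 → locker 3 (new)  [load 21/28]
  20 → locker 4 (new)  [load 20/28]
  19 → locker 5 (new)  [load 19/28]
  15 → locker 6 (new)  [load 15/28]
  9 → locker 5  [load 28/28]
  9 → locker 6  [load 24/28]
  7 → locker 2  [load 28/28]
  3 → locker 1  [load 25/28]
  3 → locker 1  [load 28/28]
6 storage lockers opened.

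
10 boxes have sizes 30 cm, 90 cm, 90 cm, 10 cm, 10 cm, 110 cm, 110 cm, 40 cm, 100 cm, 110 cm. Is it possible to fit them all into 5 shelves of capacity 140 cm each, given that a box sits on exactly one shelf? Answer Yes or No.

Total = 700 cm; ⌈700/140⌉ = 5.
6 boxes each exceed half the capacity and cannot share a shelf, forcing at least 6 shelves.
At least 6 shelves are required, but only 5 are allowed.

No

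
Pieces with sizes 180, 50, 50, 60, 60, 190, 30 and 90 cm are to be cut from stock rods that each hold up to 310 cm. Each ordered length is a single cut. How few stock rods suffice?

3

Total = 190 + 180 + 90 + 60 + 60 + 50 + 50 + 30 = 710 cm.
Lower bound: ⌈710/310⌉ = 3 stock rods.
A packing using 3 stock rods:
  stock rod 1: 190 + 90 + 30 = 310
  stock rod 2: 180 + 60 + 60 = 300
  stock rod 3: 50 + 50 = 100
This matches the lower bound, so 3 is optimal.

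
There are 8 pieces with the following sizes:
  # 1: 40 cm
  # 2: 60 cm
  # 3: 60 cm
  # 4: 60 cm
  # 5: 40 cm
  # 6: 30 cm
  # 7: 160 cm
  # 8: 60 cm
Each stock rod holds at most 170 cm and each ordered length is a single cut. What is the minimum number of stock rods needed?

4

Total = 160 + 60 + 60 + 60 + 60 + 40 + 40 + 30 = 510 cm.
Lower bound: ⌈510/170⌉ = 3 stock rods.
A packing using 4 stock rods:
  stock rod 1: 160 = 160
  stock rod 2: 60 + 60 + 40 = 160
  stock rod 3: 60 + 60 + 40 = 160
  stock rod 4: 30 = 30
No arrangement into 3 stock rods stays within capacity, so 4 is optimal.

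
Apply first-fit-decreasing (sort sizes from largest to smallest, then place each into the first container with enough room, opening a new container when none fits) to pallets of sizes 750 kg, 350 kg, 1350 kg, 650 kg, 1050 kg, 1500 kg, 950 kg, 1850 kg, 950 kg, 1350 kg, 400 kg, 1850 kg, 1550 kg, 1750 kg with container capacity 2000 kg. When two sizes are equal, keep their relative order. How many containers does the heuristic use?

9

Sorted descending: 1850, 1850, 1750, 1550, 1500, 1350, 1350, 1050, 950, 950, 750, 650, 400, 350.
  1850 → container 1 (new)  [load 1850/2000]
  1850 → container 2 (new)  [load 1850/2000]
  1750 → container 3 (new)  [load 1750/2000]
  1550 → container 4 (new)  [load 1550/2000]
  1500 → container 5 (new)  [load 1500/2000]
  1350 → container 6 (new)  [load 1350/2000]
  1350 → container 7 (new)  [load 1350/2000]
  1050 → container 8 (new)  [load 1050/2000]
  950 → container 8  [load 2000/2000]
  950 → container 9 (new)  [load 950/2000]
  750 → container 9  [load 1700/2000]
  650 → container 6  [load 2000/2000]
  400 → container 4  [load 1950/2000]
  350 → container 5  [load 1850/2000]
9 containers opened.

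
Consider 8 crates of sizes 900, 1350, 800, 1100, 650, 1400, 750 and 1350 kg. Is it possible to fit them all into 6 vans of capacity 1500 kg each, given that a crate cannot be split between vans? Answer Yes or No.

No

Total = 8300 kg; ⌈8300/1500⌉ = 6.
The bound of 6 does not rule out 6, but exhaustive search shows no assignment into 6 vans of capacity 1500 kg exists — the minimum is 7.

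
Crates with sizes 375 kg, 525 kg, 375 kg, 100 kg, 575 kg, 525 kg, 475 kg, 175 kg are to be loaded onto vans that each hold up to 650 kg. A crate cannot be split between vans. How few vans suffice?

6

Total = 575 + 525 + 525 + 475 + 375 + 375 + 175 + 100 = 3125 kg.
Lower bound: ⌈3125/650⌉ = 5 vans.
Also, 6 crates each exceed 325 kg, and no two of those can share a van, so at least 6 vans are needed.
A packing using 6 vans:
  van 1: 575 = 575
  van 2: 525 + 100 = 625
  van 3: 525 = 525
  van 4: 475 + 175 = 650
  van 5: 375 = 375
  van 6: 375 = 375
This matches the lower bound, so 6 is optimal.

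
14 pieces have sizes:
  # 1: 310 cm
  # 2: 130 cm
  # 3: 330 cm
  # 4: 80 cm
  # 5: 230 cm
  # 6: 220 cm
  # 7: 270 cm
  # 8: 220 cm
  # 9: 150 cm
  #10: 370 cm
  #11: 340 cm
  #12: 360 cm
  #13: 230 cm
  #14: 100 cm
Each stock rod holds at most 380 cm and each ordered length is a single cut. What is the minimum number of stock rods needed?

10

Total = 370 + 360 + 340 + 330 + 310 + 270 + 230 + 230 + 220 + 220 + 150 + 130 + 100 + 80 = 3340 cm.
Lower bound: ⌈3340/380⌉ = 9 stock rods.
Also, 10 pieces each exceed 190 cm, and no two of those can share a stock rod, so at least 10 stock rods are needed.
A packing using 10 stock rods:
  stock rod 1: 370 = 370
  stock rod 2: 360 = 360
  stock rod 3: 340 = 340
  stock rod 4: 330 = 330
  stock rod 5: 310 = 310
  stock rod 6: 270 + 100 = 370
  stock rod 7: 230 + 150 = 380
  stock rod 8: 230 + 130 = 360
  stock rod 9: 220 + 80 = 300
  stock rod 10: 220 = 220
This matches the lower bound, so 10 is optimal.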